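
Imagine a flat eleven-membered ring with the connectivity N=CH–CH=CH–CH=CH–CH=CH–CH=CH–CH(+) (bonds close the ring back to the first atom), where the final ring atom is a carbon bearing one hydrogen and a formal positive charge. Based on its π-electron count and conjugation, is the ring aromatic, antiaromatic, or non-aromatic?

Aromatic

All ring atoms are sp² and supply a p orbital to the ring (each doubly-bonded ring atom is sp² with one p-orbital electron; each =N– nitrogen is pyridine-type (lone pair in the sp² plane, one electron in the p orbital); the carbocation has an empty p orbital); the conjugation is uninterrupted.
π-electron count: 5 × 2 = 10 from the double-bond units + 0 from the CH(+) atom = 10.
With 10 π electrons (n = 2), the Hückel 4n+2 condition holds.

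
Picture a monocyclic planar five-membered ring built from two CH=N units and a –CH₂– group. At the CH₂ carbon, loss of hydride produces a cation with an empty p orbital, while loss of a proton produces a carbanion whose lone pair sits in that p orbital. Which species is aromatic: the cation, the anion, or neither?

The anion

Both ions have a continuous loop of p orbitals — each ring atom is sp².
Cation: 2 × 2 + 0 = 4 π electrons → 4(1), antiaromatic.
Anion: 2 × 2 + 2 = 6 π electrons → 4(1)+2, aromatic.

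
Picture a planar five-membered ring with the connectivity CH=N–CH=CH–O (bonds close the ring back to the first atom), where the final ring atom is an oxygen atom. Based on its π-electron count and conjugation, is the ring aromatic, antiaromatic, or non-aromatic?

Aromatic

Check conjugation: each doubly-bonded ring atom is sp² with one p-orbital electron; the doubly-bonded nitrogens are pyridine-type — their lone pairs lie in the ring plane, leaving one electron in the p orbital; the oxygen donates one lone pair from its p orbital — every position has a p orbital, so the cyclic π system is continuous.
Tallying contributions gives 2 × 2 = 4 from the double-bond units + 2 from the O atom = 6.
Since 6 = 4·1 + 2, the ring meets the 4n+2 criterion.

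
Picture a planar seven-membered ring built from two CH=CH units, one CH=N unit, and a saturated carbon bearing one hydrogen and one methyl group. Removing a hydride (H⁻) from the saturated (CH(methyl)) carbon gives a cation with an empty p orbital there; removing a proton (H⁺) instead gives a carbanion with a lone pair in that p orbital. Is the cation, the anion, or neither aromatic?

In either ion the ring is fully conjugated: every atom, including the new sp² carbon, supplies a p orbital.
Cation: 3 × 2 + 0 = 6 π electrons → 4(1)+2, aromatic.
Anion: 3 × 2 + 2 = 8 π electrons → 4(2), antiaromatic.

The cation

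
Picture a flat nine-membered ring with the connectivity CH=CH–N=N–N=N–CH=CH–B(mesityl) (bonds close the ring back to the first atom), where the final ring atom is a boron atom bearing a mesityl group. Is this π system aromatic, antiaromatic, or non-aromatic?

Antiaromatic

Check conjugation: each doubly-bonded ring atom is sp² with one p-orbital electron; the doubly-bonded nitrogens are pyridine-type — their lone pairs lie in the ring plane, leaving one electron in the p orbital; the boron has an empty p orbital — every position has a p orbital, so the cyclic π system is continuous.
Counting π electrons: 4 × 2 = 8 from the double-bond units + 0 from the B(mesityl) atom = 8.
8 is a 4n count (n = 2), so the planar conjugated ring is antiaromatic.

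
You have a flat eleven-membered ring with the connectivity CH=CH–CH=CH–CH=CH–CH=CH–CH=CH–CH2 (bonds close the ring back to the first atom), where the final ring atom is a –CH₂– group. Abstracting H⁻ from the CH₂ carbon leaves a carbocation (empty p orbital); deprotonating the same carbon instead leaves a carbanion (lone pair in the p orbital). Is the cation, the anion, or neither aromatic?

Both ions have a continuous loop of p orbitals — each ring atom is sp².
Cation: 5 × 2 + 0 = 10 π electrons → 4(2)+2, aromatic.
Anion: 5 × 2 + 2 = 12 π electrons → 4(3), antiaromatic.

The cation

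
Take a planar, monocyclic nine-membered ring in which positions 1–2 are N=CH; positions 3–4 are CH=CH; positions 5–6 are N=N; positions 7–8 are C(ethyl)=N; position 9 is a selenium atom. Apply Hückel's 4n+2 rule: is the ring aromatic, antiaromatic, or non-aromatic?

All ring atoms are sp² and supply a p orbital to the ring (every atom in a ring double bond is sp² and brings one electron to the p orbital; each sp² =N– keeps its lone pair in-plane and puts one electron into the π system; the selenium donates one lone pair from its p orbital); the conjugation is uninterrupted.
Counting π electrons: 4 × 2 = 8 from the double-bond units + 2 from the Se atom = 10.
Since 10 = 4·2 + 2, the ring meets the 4n+2 criterion.

Aromatic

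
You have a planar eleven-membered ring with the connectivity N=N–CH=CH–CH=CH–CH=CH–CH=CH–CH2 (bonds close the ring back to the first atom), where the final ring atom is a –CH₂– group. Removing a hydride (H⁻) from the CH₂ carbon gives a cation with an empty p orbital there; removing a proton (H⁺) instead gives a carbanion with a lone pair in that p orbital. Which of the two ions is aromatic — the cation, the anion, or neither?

In either ion the ring is fully conjugated: every atom, including the new sp² carbon, supplies a p orbital.
Cation: 5 × 2 + 0 = 10 π electrons → 4(2)+2, aromatic.
Anion: 5 × 2 + 2 = 12 π electrons → 4(3), antiaromatic.

The cation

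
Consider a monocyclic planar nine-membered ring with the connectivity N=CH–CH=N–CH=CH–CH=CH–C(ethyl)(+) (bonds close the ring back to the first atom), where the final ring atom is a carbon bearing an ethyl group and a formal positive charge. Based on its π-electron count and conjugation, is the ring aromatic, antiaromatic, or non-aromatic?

All ring atoms are sp² and supply a p orbital to the ring (every atom in a ring double bond is sp² and brings one electron to the p orbital; the doubly-bonded nitrogens are pyridine-type — their lone pairs lie in the ring plane, leaving one electron in the p orbital; the carbocation has an empty p orbital); the conjugation is uninterrupted.
π-electron count: 4 × 2 = 8 from the double-bond units + 0 from the C(ethyl)(+) atom = 8.
8 is a 4n count (n = 2), so the planar conjugated ring is antiaromatic.

Antiaromatic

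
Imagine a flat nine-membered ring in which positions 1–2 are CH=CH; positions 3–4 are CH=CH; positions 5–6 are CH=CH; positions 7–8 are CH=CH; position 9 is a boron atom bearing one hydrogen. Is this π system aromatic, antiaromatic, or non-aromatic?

The p orbitals form a continuous loop: each doubly-bonded ring atom is sp² with one p-orbital electron; the boron has an empty p orbital. The ring is fully conjugated.
π-electron count: 4 × 2 = 8 from the double-bond units + 0 from the BH atom = 8.
8 = 4(2); a planar, fully conjugated 4n system is antiaromatic.

Antiaromatic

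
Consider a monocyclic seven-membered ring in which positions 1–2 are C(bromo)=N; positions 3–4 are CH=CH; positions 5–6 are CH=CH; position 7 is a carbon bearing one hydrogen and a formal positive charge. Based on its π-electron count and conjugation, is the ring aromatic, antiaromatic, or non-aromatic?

Every ring atom contributes a p orbital perpendicular to the ring (the double-bond atoms are sp², each contributing one p electron; each sp² =N– keeps its lone pair in-plane and puts one electron into the π system; the carbocation has an empty p orbital), so the π system is cyclic and fully conjugated.
Adding the contributions, 3 × 2 = 6 from the double-bond units + 0 from the CH(+) atom = 6.
6 = 4(1) + 2, which satisfies Hückel's 4n+2 rule.

Aromatic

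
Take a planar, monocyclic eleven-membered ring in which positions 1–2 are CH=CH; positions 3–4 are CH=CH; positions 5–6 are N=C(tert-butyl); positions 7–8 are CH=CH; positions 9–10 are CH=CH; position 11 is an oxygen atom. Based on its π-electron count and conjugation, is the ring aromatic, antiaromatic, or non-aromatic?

Every ring atom contributes a p orbital perpendicular to the ring (the double-bond atoms are sp², each contributing one p electron; each sp² =N– keeps its lone pair in-plane and puts one electron into the π system; the oxygen donates one lone pair from its p orbital), so the π system is cyclic and fully conjugated.
π-electron count: 5 × 2 = 10 from the double-bond units + 2 from the O atom = 12.
12 = 4(3); a planar, fully conjugated 4n system is antiaromatic.

Antiaromatic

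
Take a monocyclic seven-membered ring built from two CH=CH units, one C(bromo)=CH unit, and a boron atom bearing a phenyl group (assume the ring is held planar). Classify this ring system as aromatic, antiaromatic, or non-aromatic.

Aromatic

The p orbitals form a continuous loop: the double-bond atoms are sp², each contributing one p electron; the boron has an empty p orbital. The ring is fully conjugated.
π-electron count: 3 × 2 = 6 from the double-bond units + 0 from the B(phenyl) atom = 6.
That gives a 4n+2 count (6, n = 1).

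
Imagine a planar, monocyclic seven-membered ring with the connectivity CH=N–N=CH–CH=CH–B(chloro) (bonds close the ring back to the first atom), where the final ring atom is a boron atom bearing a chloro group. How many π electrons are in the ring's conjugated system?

6

All ring atoms are sp² and supply a p orbital to the ring (the double-bond atoms are sp², each contributing one p electron; the doubly-bonded nitrogens are pyridine-type — their lone pairs lie in the ring plane, leaving one electron in the p orbital; the boron has an empty p orbital); the conjugation is uninterrupted.
π-electron count: 3 × 2 = 6 from the double-bond units + 0 from the B(chloro) atom = 6.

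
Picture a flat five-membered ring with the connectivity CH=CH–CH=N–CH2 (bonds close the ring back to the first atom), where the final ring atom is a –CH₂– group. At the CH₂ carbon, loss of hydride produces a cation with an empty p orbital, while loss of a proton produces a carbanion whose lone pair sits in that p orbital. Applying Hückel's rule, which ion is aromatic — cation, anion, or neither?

The anion

In both ions every ring atom is sp² and contributes a p orbital, so both rings are fully conjugated.
Cation: 2 × 2 + 0 = 4 π electrons → 4(1), antiaromatic.
Anion: 2 × 2 + 2 = 6 π electrons → 4(1)+2, aromatic.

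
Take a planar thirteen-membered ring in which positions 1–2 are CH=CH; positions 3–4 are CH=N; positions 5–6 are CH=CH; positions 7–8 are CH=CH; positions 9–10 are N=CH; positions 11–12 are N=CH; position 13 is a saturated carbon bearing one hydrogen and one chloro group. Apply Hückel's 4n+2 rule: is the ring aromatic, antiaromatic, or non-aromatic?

The CH(chloro) carbon is saturated: that saturated carbon is sp³ and has no p orbital in the ring π system. Conjugation is not continuous around the ring.
Without a continuous loop of overlapping p orbitals the Hückel electron count never comes into play.

Non-aromatic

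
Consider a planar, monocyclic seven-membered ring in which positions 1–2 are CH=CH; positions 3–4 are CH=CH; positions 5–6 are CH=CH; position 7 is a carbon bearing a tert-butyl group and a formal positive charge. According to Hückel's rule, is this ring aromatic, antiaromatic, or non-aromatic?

Aromatic

Check conjugation: each doubly-bonded ring atom is sp² with one p-orbital electron; the carbocation has an empty p orbital — every position has a p orbital, so the cyclic π system is continuous.
Counting π electrons: 3 × 2 = 6 from the double-bond units + 0 from the C(tert-butyl)(+) atom = 6.
That gives a 4n+2 count (6, n = 1).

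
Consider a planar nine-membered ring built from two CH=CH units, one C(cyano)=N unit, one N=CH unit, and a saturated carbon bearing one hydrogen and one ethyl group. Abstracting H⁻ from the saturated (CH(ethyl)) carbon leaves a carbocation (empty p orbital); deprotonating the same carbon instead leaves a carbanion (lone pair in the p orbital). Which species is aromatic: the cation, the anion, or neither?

Both ions have a continuous loop of p orbitals — each ring atom is sp².
Cation: 4 × 2 + 0 = 8 π electrons → 4(2), antiaromatic.
Anion: 4 × 2 + 2 = 10 π electrons → 4(2)+2, aromatic.

The anion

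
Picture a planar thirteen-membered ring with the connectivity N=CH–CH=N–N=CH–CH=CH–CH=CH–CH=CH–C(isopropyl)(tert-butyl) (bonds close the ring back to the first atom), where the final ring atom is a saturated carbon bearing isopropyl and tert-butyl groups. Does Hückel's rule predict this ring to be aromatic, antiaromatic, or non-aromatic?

At the C(isopropyl)(tert-butyl) position, that saturated carbon is sp³ and has no p orbital in the ring π system; the ring's p-orbital overlap is broken there.
Broken conjugation rules out both aromaticity and antiaromaticity.

Non-aromatic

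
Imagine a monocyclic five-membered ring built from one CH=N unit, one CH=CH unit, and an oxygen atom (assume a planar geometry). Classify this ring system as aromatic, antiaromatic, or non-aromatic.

All ring atoms are sp² and supply a p orbital to the ring (every atom in a ring double bond is sp² and brings one electron to the p orbital; each =N– nitrogen is pyridine-type (lone pair in the sp² plane, one electron in the p orbital); the oxygen donates one lone pair from its p orbital); the conjugation is uninterrupted.
π-electron count: 2 × 2 = 4 from the double-bond units + 2 from the O atom = 6.
6 = 4(1) + 2, which satisfies Hückel's 4n+2 rule.

Aromatic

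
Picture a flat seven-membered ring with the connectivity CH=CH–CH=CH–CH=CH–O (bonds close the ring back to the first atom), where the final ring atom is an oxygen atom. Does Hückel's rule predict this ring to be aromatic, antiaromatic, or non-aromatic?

Check conjugation: the double-bond atoms are sp², each contributing one p electron; the oxygen donates one lone pair from its p orbital — every position has a p orbital, so the cyclic π system is continuous.
Counting π electrons: 3 × 2 = 6 from the double-bond units + 2 from the O atom = 8.
8 is a 4n count (n = 2), so the planar conjugated ring is antiaromatic.

Antiaromatic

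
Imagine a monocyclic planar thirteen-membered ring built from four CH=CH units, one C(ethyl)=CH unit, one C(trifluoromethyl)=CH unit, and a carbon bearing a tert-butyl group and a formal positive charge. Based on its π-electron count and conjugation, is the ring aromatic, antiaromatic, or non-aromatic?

The p orbitals form a continuous loop: every atom in a ring double bond is sp² and brings one electron to the p orbital; the carbocation has an empty p orbital. The ring is fully conjugated.
Adding the contributions, 6 × 2 = 12 from the double-bond units + 0 from the C(tert-butyl)(+) atom = 12.
12 = 4(3); a planar, fully conjugated 4n system is antiaromatic.

Antiaromatic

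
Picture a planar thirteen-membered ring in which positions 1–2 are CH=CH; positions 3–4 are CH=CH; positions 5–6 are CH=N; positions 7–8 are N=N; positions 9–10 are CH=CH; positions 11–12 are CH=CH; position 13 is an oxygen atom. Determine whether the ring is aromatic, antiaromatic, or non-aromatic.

Aromatic

The p orbitals form a continuous loop: each doubly-bonded ring atom is sp² with one p-orbital electron; the doubly-bonded nitrogens are pyridine-type — their lone pairs lie in the ring plane, leaving one electron in the p orbital; the oxygen donates one lone pair from its p orbital. The ring is fully conjugated.
Tallying contributions gives 6 × 2 = 12 from the double-bond units + 2 from the O atom = 14.
That gives a 4n+2 count (14, n = 3).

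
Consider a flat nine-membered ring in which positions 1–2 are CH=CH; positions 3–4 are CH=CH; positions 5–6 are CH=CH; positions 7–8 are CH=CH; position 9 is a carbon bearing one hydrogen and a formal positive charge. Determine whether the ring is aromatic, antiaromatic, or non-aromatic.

All ring atoms are sp² and supply a p orbital to the ring (every atom in a ring double bond is sp² and brings one electron to the p orbital; the carbocation has an empty p orbital); the conjugation is uninterrupted.
Adding the contributions, 4 × 2 = 8 from the double-bond units + 0 from the CH(+) atom = 8.
A 4n π count (8, n = 2) in a planar conjugated ring means antiaromatic.

Antiaromatic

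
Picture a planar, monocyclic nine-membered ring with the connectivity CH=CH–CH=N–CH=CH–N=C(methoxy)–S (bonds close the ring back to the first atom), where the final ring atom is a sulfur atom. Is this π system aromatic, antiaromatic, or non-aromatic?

Every ring atom contributes a p orbital perpendicular to the ring (each doubly-bonded ring atom is sp² with one p-orbital electron; each =N– nitrogen is pyridine-type (lone pair in the sp² plane, one electron in the p orbital); the sulfur donates one lone pair from its p orbital), so the π system is cyclic and fully conjugated.
Tallying contributions gives 4 × 2 = 8 from the double-bond units + 2 from the S atom = 10.
10 = 4(2) + 2, which satisfies Hückel's 4n+2 rule.

Aromatic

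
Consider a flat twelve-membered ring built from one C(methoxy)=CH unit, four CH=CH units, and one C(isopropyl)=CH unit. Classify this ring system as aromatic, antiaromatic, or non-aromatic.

Antiaromatic

Check conjugation: every atom in a ring double bond is sp² and brings one electron to the p orbital — every position has a p orbital, so the cyclic π system is continuous.
Counting π electrons: 6 × 2 = 12 from the 6 double-bond units.
12 is a 4n count (n = 3), so the planar conjugated ring is antiaromatic.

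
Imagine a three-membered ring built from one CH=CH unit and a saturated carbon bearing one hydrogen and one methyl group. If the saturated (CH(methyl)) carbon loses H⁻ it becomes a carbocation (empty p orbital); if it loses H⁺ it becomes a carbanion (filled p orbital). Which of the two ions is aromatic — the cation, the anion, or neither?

Both ions have a continuous loop of p orbitals — each ring atom is sp².
Cation: 1 × 2 + 0 = 2 π electrons → 4(0)+2, aromatic.
Anion: 1 × 2 + 2 = 4 π electrons → 4(1), antiaromatic.

The cation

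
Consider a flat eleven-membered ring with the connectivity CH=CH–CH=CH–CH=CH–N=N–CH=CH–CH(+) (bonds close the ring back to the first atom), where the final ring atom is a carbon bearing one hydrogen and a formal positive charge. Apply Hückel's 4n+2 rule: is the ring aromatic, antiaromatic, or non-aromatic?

Aromatic

All ring atoms are sp² and supply a p orbital to the ring (the double-bond atoms are sp², each contributing one p electron; the doubly-bonded nitrogens are pyridine-type — their lone pairs lie in the ring plane, leaving one electron in the p orbital; the carbocation has an empty p orbital); the conjugation is uninterrupted.
Adding the contributions, 5 × 2 = 10 from the double-bond units + 0 from the CH(+) atom = 10.
Since 10 = 4·2 + 2, the ring meets the 4n+2 criterion.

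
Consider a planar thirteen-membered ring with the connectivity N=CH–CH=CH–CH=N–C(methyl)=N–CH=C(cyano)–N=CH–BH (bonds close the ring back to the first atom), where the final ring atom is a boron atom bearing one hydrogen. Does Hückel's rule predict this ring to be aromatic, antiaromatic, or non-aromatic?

All ring atoms are sp² and supply a p orbital to the ring (every atom in a ring double bond is sp² and brings one electron to the p orbital; each sp² =N– keeps its lone pair in-plane and puts one electron into the π system; the boron has an empty p orbital); the conjugation is uninterrupted.
Counting π electrons: 6 × 2 = 12 from the double-bond units + 0 from the BH atom = 12.
12 is a 4n count (n = 3), so the planar conjugated ring is antiaromatic.

Antiaromatic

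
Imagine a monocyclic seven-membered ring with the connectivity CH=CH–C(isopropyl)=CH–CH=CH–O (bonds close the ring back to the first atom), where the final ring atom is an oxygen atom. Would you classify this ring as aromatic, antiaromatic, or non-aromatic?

All ring atoms are sp² and supply a p orbital to the ring (the double-bond atoms are sp², each contributing one p electron; the oxygen donates one lone pair from its p orbital); the conjugation is uninterrupted.
Tallying contributions gives 3 × 2 = 6 from the double-bond units + 2 from the O atom = 8.
8 = 4(2); a planar, fully conjugated 4n system is antiaromatic.

Antiaromatic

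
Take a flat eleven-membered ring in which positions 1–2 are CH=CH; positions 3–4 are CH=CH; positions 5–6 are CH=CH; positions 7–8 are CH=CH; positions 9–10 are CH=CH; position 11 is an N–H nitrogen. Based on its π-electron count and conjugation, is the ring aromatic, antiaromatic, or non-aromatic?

All ring atoms are sp² and supply a p orbital to the ring (the double-bond atoms are sp², each contributing one p electron; the pyrrole-type nitrogen donates its lone pair from the p orbital); the conjugation is uninterrupted.
π-electron count: 5 × 2 = 10 from the double-bond units + 2 from the NH atom = 12.
12 = 4(3); a planar, fully conjugated 4n system is antiaromatic.

Antiaromatic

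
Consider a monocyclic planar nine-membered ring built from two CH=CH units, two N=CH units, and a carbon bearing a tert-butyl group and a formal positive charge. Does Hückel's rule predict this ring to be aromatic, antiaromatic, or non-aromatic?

The p orbitals form a continuous loop: each doubly-bonded ring atom is sp² with one p-orbital electron; each sp² =N– keeps its lone pair in-plane and puts one electron into the π system; the carbocation has an empty p orbital. The ring is fully conjugated.
Adding the contributions, 4 × 2 = 8 from the double-bond units + 0 from the C(tert-butyl)(+) atom = 8.
8 = 4(2); a planar, fully conjugated 4n system is antiaromatic.

Antiaromatic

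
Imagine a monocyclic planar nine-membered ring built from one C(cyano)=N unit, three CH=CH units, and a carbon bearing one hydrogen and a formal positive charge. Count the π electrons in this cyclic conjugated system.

All ring atoms are sp² and supply a p orbital to the ring (each doubly-bonded ring atom is sp² with one p-orbital electron; the doubly-bonded nitrogens are pyridine-type — their lone pairs lie in the ring plane, leaving one electron in the p orbital; the carbocation has an empty p orbital); the conjugation is uninterrupted.
Tallying contributions gives 4 × 2 = 8 from the double-bond units + 0 from the CH(+) atom = 8.

8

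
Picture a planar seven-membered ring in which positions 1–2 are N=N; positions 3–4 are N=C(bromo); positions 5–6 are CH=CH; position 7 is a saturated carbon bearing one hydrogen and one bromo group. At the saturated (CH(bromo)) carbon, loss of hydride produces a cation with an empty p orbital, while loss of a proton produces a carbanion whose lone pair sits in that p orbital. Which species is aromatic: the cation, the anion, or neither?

The cation

Once that carbon is sp², every ring atom has a p orbital and both ions are fully conjugated.
Cation: 3 × 2 + 0 = 6 π electrons → 4(1)+2, aromatic.
Anion: 3 × 2 + 2 = 8 π electrons → 4(2), antiaromatic.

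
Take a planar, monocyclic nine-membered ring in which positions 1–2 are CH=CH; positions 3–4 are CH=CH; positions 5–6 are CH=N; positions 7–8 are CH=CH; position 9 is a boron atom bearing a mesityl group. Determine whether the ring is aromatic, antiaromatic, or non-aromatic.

Antiaromatic

All ring atoms are sp² and supply a p orbital to the ring (every atom in a ring double bond is sp² and brings one electron to the p orbital; each sp² =N– keeps its lone pair in-plane and puts one electron into the π system; the boron has an empty p orbital); the conjugation is uninterrupted.
Counting π electrons: 4 × 2 = 8 from the double-bond units + 0 from the B(mesityl) atom = 8.
A 4n π count (8, n = 2) in a planar conjugated ring means antiaromatic.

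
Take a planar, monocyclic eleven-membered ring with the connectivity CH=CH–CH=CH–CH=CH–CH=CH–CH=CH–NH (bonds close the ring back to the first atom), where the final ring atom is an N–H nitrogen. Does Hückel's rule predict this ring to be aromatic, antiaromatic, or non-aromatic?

All ring atoms are sp² and supply a p orbital to the ring (every atom in a ring double bond is sp² and brings one electron to the p orbital; the pyrrole-type nitrogen donates its lone pair from the p orbital); the conjugation is uninterrupted.
Adding the contributions, 5 × 2 = 10 from the double-bond units + 2 from the NH atom = 12.
12 = 4(3); a planar, fully conjugated 4n system is antiaromatic.

Antiaromatic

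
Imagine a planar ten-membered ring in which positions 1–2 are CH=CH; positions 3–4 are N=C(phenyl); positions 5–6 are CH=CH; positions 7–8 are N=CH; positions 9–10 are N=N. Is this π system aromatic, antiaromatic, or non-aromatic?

Aromatic

The p orbitals form a continuous loop: every atom in a ring double bond is sp² and brings one electron to the p orbital; each sp² =N– keeps its lone pair in-plane and puts one electron into the π system. The ring is fully conjugated.
π-electron count: 5 × 2 = 10 from the 5 double-bond units.
10 = 4(2) + 2, which satisfies Hückel's 4n+2 rule.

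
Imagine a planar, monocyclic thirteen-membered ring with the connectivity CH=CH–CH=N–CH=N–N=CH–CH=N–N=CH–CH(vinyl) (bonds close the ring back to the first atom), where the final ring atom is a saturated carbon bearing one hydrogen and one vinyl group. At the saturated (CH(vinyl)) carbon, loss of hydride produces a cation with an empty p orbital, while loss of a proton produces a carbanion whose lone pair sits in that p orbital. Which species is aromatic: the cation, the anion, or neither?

The anion

Both ions have a continuous loop of p orbitals — each ring atom is sp².
Cation: 6 × 2 + 0 = 12 π electrons → 4(3), antiaromatic.
Anion: 6 × 2 + 2 = 14 π electrons → 4(3)+2, aromatic.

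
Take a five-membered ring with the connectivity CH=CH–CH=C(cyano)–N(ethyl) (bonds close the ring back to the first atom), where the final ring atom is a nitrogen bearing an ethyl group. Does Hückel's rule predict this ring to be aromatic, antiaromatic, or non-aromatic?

Every ring atom contributes a p orbital perpendicular to the ring (every atom in a ring double bond is sp² and brings one electron to the p orbital; the pyrrole-type nitrogen donates its lone pair from the p orbital), so the π system is cyclic and fully conjugated.
π-electron count: 2 × 2 = 4 from the double-bond units + 2 from the N(ethyl) atom = 6.
Since 6 = 4·1 + 2, the ring meets the 4n+2 criterion.

Aromatic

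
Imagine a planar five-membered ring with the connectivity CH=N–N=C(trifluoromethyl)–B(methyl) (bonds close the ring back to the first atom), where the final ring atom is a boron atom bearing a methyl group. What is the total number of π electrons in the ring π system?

All ring atoms are sp² and supply a p orbital to the ring (every atom in a ring double bond is sp² and brings one electron to the p orbital; each sp² =N– keeps its lone pair in-plane and puts one electron into the π system; the boron has an empty p orbital); the conjugation is uninterrupted.
Counting π electrons: 2 × 2 = 4 from the double-bond units + 0 from the B(methyl) atom = 4.

4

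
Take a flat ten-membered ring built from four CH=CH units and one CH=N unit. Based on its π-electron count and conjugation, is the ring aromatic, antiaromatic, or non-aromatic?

Aromatic

The p orbitals form a continuous loop: each doubly-bonded ring atom is sp² with one p-orbital electron; each =N– nitrogen is pyridine-type (lone pair in the sp² plane, one electron in the p orbital). The ring is fully conjugated.
Counting π electrons: 5 × 2 = 10 from the 5 double-bond units.
That gives a 4n+2 count (10, n = 2).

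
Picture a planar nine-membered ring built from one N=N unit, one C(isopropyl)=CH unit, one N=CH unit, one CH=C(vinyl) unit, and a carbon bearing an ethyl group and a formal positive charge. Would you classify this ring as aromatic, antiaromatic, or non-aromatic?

Every ring atom contributes a p orbital perpendicular to the ring (every atom in a ring double bond is sp² and brings one electron to the p orbital; the doubly-bonded nitrogens are pyridine-type — their lone pairs lie in the ring plane, leaving one electron in the p orbital; the carbocation has an empty p orbital), so the π system is cyclic and fully conjugated.
Adding the contributions, 4 × 2 = 8 from the double-bond units + 0 from the C(ethyl)(+) atom = 8.
With 8 = 4·2 π electrons, Hückel's rule classifies the planar ring as antiaromatic.

Antiaromatic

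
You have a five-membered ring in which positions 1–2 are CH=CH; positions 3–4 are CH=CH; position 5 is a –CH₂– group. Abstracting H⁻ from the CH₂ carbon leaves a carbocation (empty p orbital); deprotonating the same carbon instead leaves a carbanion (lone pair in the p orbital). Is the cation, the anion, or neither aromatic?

Both ions have a continuous loop of p orbitals — each ring atom is sp².
Cation: 2 × 2 + 0 = 4 π electrons → 4(1), antiaromatic.
Anion: 2 × 2 + 2 = 6 π electrons → 4(1)+2, aromatic.

The anion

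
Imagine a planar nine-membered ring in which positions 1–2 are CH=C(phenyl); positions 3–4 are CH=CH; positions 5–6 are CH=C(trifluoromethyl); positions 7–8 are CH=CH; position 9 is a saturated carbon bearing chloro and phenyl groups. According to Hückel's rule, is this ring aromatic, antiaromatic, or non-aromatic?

The C(chloro)(phenyl) position has four σ bonds — that saturated carbon is sp³ and has no p orbital in the ring π system — so the cyclic conjugation is interrupted.
A ring that is not fully conjugated cannot be aromatic or antiaromatic regardless of its π-electron count.

Non-aromatic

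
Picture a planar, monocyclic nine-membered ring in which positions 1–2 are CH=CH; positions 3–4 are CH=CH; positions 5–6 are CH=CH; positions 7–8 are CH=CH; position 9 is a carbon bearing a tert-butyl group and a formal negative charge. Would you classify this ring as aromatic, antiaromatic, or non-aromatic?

The p orbitals form a continuous loop: each doubly-bonded ring atom is sp² with one p-orbital electron; the carbanion's lone pair occupies the p orbital. The ring is fully conjugated.
Adding the contributions, 4 × 2 = 8 from the double-bond units + 2 from the C(tert-butyl)(-) atom = 10.
Since 10 = 4·2 + 2, the ring meets the 4n+2 criterion.

Aromatic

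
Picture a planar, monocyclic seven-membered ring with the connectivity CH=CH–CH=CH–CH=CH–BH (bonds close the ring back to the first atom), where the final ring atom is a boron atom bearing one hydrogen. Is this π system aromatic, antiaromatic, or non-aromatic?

Check conjugation: each doubly-bonded ring atom is sp² with one p-orbital electron; the boron has an empty p orbital — every position has a p orbital, so the cyclic π system is continuous.
Tallying contributions gives 3 × 2 = 6 from the double-bond units + 0 from the BH atom = 6.
With 6 π electrons (n = 1), the Hückel 4n+2 condition holds.

Aromatic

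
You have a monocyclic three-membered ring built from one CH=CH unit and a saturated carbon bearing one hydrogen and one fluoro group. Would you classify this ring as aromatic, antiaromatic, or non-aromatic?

Because that saturated carbon is sp³ and has no p orbital in the ring π system at the CH(fluoro) position, the π system cannot extend all the way around the ring.
Without a continuous loop of overlapping p orbitals the Hückel electron count never comes into play.

Non-aromatic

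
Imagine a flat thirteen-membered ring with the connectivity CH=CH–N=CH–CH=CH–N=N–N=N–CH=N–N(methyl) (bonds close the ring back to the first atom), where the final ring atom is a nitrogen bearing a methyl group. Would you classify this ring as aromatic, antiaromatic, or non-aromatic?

Every ring atom contributes a p orbital perpendicular to the ring (the double-bond atoms are sp², each contributing one p electron; the doubly-bonded nitrogens are pyridine-type — their lone pairs lie in the ring plane, leaving one electron in the p orbital; the pyrrole-type nitrogen donates its lone pair from the p orbital), so the π system is cyclic and fully conjugated.
Counting π electrons: 6 × 2 = 12 from the double-bond units + 2 from the N(methyl) atom = 14.
Since 14 = 4·3 + 2, the ring meets the 4n+2 criterion.

Aromatic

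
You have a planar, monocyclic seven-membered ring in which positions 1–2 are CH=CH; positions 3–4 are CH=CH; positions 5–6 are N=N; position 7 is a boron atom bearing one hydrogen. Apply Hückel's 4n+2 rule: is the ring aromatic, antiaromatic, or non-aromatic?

The p orbitals form a continuous loop: the double-bond atoms are sp², each contributing one p electron; each =N– nitrogen is pyridine-type (lone pair in the sp² plane, one electron in the p orbital); the boron has an empty p orbital. The ring is fully conjugated.
Tallying contributions gives 3 × 2 = 6 from the double-bond units + 0 from the BH atom = 6.
Since 6 = 4·1 + 2, the ring meets the 4n+2 criterion.

Aromatic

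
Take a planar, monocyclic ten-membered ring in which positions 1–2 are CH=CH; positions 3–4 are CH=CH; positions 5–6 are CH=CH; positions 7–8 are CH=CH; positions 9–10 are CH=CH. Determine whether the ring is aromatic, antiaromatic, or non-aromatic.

The p orbitals form a continuous loop: each doubly-bonded ring atom is sp² with one p-orbital electron. The ring is fully conjugated.
Tallying contributions gives 5 × 2 = 10 from the 5 double-bond units.
Since 10 = 4·2 + 2, the ring meets the 4n+2 criterion.

Aromatic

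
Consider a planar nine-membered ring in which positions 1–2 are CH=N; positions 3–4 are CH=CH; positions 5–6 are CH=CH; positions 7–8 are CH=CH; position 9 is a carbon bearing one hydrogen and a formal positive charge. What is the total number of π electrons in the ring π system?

All ring atoms are sp² and supply a p orbital to the ring (the double-bond atoms are sp², each contributing one p electron; each =N– nitrogen is pyridine-type (lone pair in the sp² plane, one electron in the p orbital); the carbocation has an empty p orbital); the conjugation is uninterrupted.
Adding the contributions, 4 × 2 = 8 from the double-bond units + 0 from the CH(+) atom = 8.

8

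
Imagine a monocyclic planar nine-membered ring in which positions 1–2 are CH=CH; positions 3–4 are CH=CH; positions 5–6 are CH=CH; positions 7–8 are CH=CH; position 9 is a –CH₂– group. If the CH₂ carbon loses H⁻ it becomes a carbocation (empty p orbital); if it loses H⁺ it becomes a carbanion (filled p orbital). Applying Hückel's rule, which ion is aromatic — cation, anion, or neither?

In both ions every ring atom is sp² and contributes a p orbital, so both rings are fully conjugated.
Cation: 4 × 2 + 0 = 8 π electrons → 4(2), antiaromatic.
Anion: 4 × 2 + 2 = 10 π electrons → 4(2)+2, aromatic.

The anion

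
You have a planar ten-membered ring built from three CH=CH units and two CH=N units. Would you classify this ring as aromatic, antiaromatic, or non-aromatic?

Aromatic

Check conjugation: every atom in a ring double bond is sp² and brings one electron to the p orbital; the doubly-bonded nitrogens are pyridine-type — their lone pairs lie in the ring plane, leaving one electron in the p orbital — every position has a p orbital, so the cyclic π system is continuous.
π-electron count: 5 × 2 = 10 from the 5 double-bond units.
With 10 π electrons (n = 2), the Hückel 4n+2 condition holds.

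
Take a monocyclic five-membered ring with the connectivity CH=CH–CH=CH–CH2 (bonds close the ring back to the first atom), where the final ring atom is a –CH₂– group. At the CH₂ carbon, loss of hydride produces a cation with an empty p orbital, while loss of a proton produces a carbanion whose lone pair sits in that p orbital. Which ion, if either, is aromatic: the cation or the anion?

In either ion the ring is fully conjugated: every atom, including the new sp² carbon, supplies a p orbital.
Cation: 2 × 2 + 0 = 4 π electrons → 4(1), antiaromatic.
Anion: 2 × 2 + 2 = 6 π electrons → 4(1)+2, aromatic.

The anion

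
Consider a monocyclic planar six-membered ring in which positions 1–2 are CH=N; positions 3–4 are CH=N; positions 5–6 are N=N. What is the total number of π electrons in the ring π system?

All ring atoms are sp² and supply a p orbital to the ring (every atom in a ring double bond is sp² and brings one electron to the p orbital; the doubly-bonded nitrogens are pyridine-type — their lone pairs lie in the ring plane, leaving one electron in the p orbital); the conjugation is uninterrupted.
Counting π electrons: 3 × 2 = 6 from the 3 double-bond units.

6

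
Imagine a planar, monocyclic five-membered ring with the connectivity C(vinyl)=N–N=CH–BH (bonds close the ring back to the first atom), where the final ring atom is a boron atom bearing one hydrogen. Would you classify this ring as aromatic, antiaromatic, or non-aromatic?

The p orbitals form a continuous loop: each doubly-bonded ring atom is sp² with one p-orbital electron; each sp² =N– keeps its lone pair in-plane and puts one electron into the π system; the boron has an empty p orbital. The ring is fully conjugated.
Adding the contributions, 2 × 2 = 4 from the double-bond units + 0 from the BH atom = 4.
4 is a 4n count (n = 1), so the planar conjugated ring is antiaromatic.

Antiaromatic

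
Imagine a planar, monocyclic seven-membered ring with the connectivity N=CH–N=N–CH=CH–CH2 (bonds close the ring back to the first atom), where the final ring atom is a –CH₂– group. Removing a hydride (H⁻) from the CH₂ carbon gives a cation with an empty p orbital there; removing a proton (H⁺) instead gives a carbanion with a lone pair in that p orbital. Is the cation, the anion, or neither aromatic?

Once that carbon is sp², every ring atom has a p orbital and both ions are fully conjugated.
Cation: 3 × 2 + 0 = 6 π electrons → 4(1)+2, aromatic.
Anion: 3 × 2 + 2 = 8 π electrons → 4(2), antiaromatic.

The cation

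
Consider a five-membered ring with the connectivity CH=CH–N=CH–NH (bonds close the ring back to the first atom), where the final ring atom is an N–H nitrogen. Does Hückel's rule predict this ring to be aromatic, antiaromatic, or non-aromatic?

Aromatic

Check conjugation: the double-bond atoms are sp², each contributing one p electron; the doubly-bonded nitrogens are pyridine-type — their lone pairs lie in the ring plane, leaving one electron in the p orbital; the pyrrole-type nitrogen donates its lone pair from the p orbital — every position has a p orbital, so the cyclic π system is continuous.
Adding the contributions, 2 × 2 = 4 from the double-bond units + 2 from the NH atom = 6.
With 6 π electrons (n = 1), the Hückel 4n+2 condition holds.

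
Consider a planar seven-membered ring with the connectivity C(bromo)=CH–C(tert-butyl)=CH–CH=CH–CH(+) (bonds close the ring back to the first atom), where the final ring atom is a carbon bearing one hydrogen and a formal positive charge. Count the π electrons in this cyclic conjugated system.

6

Check conjugation: each doubly-bonded ring atom is sp² with one p-orbital electron; the carbocation has an empty p orbital — every position has a p orbital, so the cyclic π system is continuous.
Counting π electrons: 3 × 2 = 6 from the double-bond units + 0 from the CH(+) atom = 6.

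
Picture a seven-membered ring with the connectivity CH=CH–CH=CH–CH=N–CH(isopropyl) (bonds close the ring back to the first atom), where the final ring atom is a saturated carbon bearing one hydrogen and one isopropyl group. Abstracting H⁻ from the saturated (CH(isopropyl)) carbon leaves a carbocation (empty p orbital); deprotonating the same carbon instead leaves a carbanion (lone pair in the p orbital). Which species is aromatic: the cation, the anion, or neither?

Once that carbon is sp², every ring atom has a p orbital and both ions are fully conjugated.
Cation: 3 × 2 + 0 = 6 π electrons → 4(1)+2, aromatic.
Anion: 3 × 2 + 2 = 8 π electrons → 4(2), antiaromatic.

The cation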